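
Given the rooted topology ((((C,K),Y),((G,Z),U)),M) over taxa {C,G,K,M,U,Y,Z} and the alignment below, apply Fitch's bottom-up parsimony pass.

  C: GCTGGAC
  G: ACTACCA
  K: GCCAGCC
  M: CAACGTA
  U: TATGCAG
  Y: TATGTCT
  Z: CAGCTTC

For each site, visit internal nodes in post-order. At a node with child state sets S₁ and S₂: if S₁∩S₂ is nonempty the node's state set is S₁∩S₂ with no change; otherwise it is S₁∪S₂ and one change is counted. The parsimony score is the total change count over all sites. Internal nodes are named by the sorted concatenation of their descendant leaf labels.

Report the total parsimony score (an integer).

24

site 0, node CK: C={G} ∩ K={G} → {G} (+0)
site 0, node CKY: CK={G} ∪ Y={T} → {G,T} (+1)
site 0, node GZ: G={A} ∪ Z={C} → {A,C} (+1)
site 0, node GUZ: GZ={A,C} ∪ U={T} → {A,C,T} (+1)
site 0, node CGKUYZ: CKY={G,T} ∩ GUZ={A,C,T} → {T} (+0)
site 0, node CGKMUYZ: CGKUYZ={T} ∪ M={C} → {C,T} (+1)
site 1, node CK: C={C} ∩ K={C} → {C} (+0)
site 1, node CKY: CK={C} ∪ Y={A} → {A,C} (+1)
site 1, node GZ: G={C} ∪ Z={A} → {A,C} (+1)
site 1, node GUZ: GZ={A,C} ∩ U={A} → {A} (+0)
site 1, node CGKUYZ: CKY={A,C} ∩ GUZ={A} → {A} (+0)
site 1, node CGKMUYZ: CGKUYZ={A} ∩ M={A} → {A} (+0)
site 2, node CK: C={T} ∪ K={C} → {C,T} (+1)
site 2, node CKY: CK={C,T} ∩ Y={T} → {T} (+0)
site 2, node GZ: G={T} ∪ Z={G} → {G,T} (+1)
site 2, node GUZ: GZ={G,T} ∩ U={T} → {T} (+0)
site 2, node CGKUYZ: CKY={T} ∩ GUZ={T} → {T} (+0)
site 2, node CGKMUYZ: CGKUYZ={T} ∪ M={A} → {A,T} (+1)
site 3, node CK: C={G} ∪ K={A} → {A,G} (+1)
site 3, node CKY: CK={A,G} ∩ Y={G} → {G} (+0)
site 3, node GZ: G={A} ∪ Z={C} → {A,C} (+1)
site 3, node GUZ: GZ={A,C} ∪ U={G} → {A,C,G} (+1)
site 3, node CGKUYZ: CKY={G} ∩ GUZ={A,C,G} → {G} (+0)
site 3, node CGKMUYZ: CGKUYZ={G} ∪ M={C} → {C,G} (+1)
site 4, node CK: C={G} ∩ K={G} → {G} (+0)
site 4, node CKY: CK={G} ∪ Y={T} → {G,T} (+1)
site 4, node GZ: G={C} ∪ Z={T} → {C,T} (+1)
site 4, node GUZ: GZ={C,T} ∩ U={C} → {C} (+0)
site 4, node CGKUYZ: CKY={G,T} ∪ GUZ={C} → {C,G,T} (+1)
site 4, node CGKMUYZ: CGKUYZ={C,G,T} ∩ M={G} → {G} (+0)
site 5, node CK: C={A} ∪ K={C} → {A,C} (+1)
site 5, node CKY: CK={A,C} ∩ Y={C} → {C} (+0)
site 5, node GZ: G={C} ∪ Z={T} → {C,T} (+1)
site 5, node GUZ: GZ={C,T} ∪ U={A} → {A,C,T} (+1)
site 5, node CGKUYZ: CKY={C} ∩ GUZ={A,C,T} → {C} (+0)
site 5, node CGKMUYZ: CGKUYZ={C} ∪ M={T} → {C,T} (+1)
site 6, node CK: C={C} ∩ K={C} → {C} (+0)
site 6, node CKY: CK={C} ∪ Y={T} → {C,T} (+1)
site 6, node GZ: G={A} ∪ Z={C} → {A,C} (+1)
site 6, node GUZ: GZ={A,C} ∪ U={G} → {A,C,G} (+1)
site 6, node CGKUYZ: CKY={C,T} ∩ GUZ={A,C,G} → {C} (+0)
site 6, node CGKMUYZ: CGKUYZ={C} ∪ M={A} → {A,C} (+1)
per-site changes: [4, 2, 3, 4, 3, 4, 4]; total = 24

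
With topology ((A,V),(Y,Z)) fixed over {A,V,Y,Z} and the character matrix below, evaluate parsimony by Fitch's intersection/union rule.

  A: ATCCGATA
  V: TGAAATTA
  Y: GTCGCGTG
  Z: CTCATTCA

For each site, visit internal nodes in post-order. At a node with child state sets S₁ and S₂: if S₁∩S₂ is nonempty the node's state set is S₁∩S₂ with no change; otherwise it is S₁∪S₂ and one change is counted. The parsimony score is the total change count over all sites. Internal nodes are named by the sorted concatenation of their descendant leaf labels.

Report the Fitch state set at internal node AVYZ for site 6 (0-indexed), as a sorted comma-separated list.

T

AV@0: {A} ∪ {T} = {A,T} (union, +1)
YZ@0: {G} ∪ {C} = {C,G} (union, +1)
AVYZ@0: {A,T} ∪ {C,G} = {A,C,G,T} (union, +1)
AV@1: {T} ∪ {G} = {G,T} (union, +1)
YZ@1: {T} ∩ {T} = {T} (intersection, +0)
AVYZ@1: {G,T} ∩ {T} = {T} (intersection, +0)
AV@2: {C} ∪ {A} = {A,C} (union, +1)
YZ@2: {C} ∩ {C} = {C} (intersection, +0)
AVYZ@2: {A,C} ∩ {C} = {C} (intersection, +0)
AV@3: {C} ∪ {A} = {A,C} (union, +1)
YZ@3: {G} ∪ {A} = {A,G} (union, +1)
AVYZ@3: {A,C} ∩ {A,G} = {A} (intersection, +0)
AV@4: {G} ∪ {A} = {A,G} (union, +1)
YZ@4: {C} ∪ {T} = {C,T} (union, +1)
AVYZ@4: {A,G} ∪ {C,T} = {A,C,G,T} (union, +1)
AV@5: {A} ∪ {T} = {A,T} (union, +1)
YZ@5: {G} ∪ {T} = {G,T} (union, +1)
AVYZ@5: {A,T} ∩ {G,T} = {T} (intersection, +0)
AV@6: {T} ∩ {T} = {T} (intersection, +0)
YZ@6: {T} ∪ {C} = {C,T} (union, +1)
AVYZ@6: {T} ∩ {C,T} = {T} (intersection, +0)
AV@7: {A} ∩ {A} = {A} (intersection, +0)
YZ@7: {G} ∪ {A} = {A,G} (union, +1)
AVYZ@7: {A} ∩ {A,G} = {A} (intersection, +0)
per-site changes: [3, 1, 1, 2, 3, 2, 1, 1]; total = 14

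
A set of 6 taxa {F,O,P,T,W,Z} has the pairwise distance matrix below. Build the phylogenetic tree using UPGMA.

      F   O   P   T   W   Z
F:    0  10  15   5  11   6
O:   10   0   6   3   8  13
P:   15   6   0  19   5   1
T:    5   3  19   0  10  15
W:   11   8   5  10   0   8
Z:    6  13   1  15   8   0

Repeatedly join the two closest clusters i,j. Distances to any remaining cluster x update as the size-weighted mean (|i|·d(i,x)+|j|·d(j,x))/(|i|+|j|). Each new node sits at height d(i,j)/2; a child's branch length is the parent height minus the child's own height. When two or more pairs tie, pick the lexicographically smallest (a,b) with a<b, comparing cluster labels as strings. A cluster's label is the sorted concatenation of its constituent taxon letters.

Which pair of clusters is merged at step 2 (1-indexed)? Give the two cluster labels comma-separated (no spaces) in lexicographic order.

O,T

1. join P+Z (d=1) ⇒ PZ; edges |P|=1/2, |Z|=1/2
  updated: d(F,PZ)=21/2, d(O,PZ)=19/2, d(PZ,T)=17, d(PZ,W)=13/2
2. join O+T (d=3) ⇒ OT; edges |O|=3/2, |T|=3/2
  updated: d(F,OT)=15/2, d(OT,PZ)=53/4, d(OT,W)=9
3. join PZ+W (d=13/2) ⇒ PWZ; edges |PZ|=11/4, |W|=13/4
  updated: d(F,PWZ)=32/3, d(OT,PWZ)=71/6
4. join F+OT (d=15/2) ⇒ FOT; edges |F|=15/4, |OT|=9/4
  updated: d(FOT,PWZ)=103/9
5. join FOT+PWZ (d=103/9) ⇒ FOPTWZ; edges |FOT|=71/36, |PWZ|=89/36
final tree: ((F:15/4,(O:3/2,T:3/2):9/4):71/36,((P:1/2,Z:1/2):11/4,W:13/4):89/36)
total length: 184/9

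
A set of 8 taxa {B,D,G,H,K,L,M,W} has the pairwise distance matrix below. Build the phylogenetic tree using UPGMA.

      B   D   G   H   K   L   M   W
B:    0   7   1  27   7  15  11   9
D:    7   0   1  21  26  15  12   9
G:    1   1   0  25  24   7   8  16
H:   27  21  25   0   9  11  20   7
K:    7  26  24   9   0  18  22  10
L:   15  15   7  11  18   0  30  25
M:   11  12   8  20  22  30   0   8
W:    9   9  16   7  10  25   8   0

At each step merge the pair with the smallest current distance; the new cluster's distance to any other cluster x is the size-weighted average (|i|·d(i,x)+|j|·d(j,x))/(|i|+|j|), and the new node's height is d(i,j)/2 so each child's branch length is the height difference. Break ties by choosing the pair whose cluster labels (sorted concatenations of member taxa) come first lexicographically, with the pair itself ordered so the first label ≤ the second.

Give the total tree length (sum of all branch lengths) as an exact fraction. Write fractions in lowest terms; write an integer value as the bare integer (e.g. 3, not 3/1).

1. join B+G (d=1) ⇒ BG; edges |B|=1/2, |G|=1/2
  updated: d(BG,D)=4, d(BG,H)=26, d(BG,K)=31/2, d(BG,L)=11, d(BG,M)=19/2, d(BG,W)=25/2
2. join BG+D (d=4) ⇒ BDG; edges |BG|=3/2, |D|=2
  updated: d(BDG,H)=73/3, d(BDG,K)=19, d(BDG,L)=37/3, d(BDG,M)=31/3, d(BDG,W)=34/3
3. join H+W (d=7) ⇒ HW; edges |H|=7/2, |W|=7/2
  updated: d(BDG,HW)=107/6, d(HW,K)=19/2, d(HW,L)=18, d(HW,M)=14
4. join HW+K (d=19/2) ⇒ HKW; edges |HW|=5/4, |K|=19/4
  updated: d(BDG,HKW)=164/9, d(HKW,L)=18, d(HKW,M)=50/3
5. join BDG+M (d=31/3) ⇒ BDGM; edges |BDG|=19/6, |M|=31/6
  updated: d(BDGM,HKW)=107/6, d(BDGM,L)=67/4
6. join BDGM+L (d=67/4) ⇒ BDGLM; edges |BDGM|=77/24, |L|=67/8
  updated: d(BDGLM,HKW)=268/15
7. join BDGLM+HKW (d=268/15) ⇒ BDGHKLMW; edges |BDGLM|=67/120, |HKW|=251/60
final tree: (((((B:1/2,G:1/2):3/2,D:2):19/6,M:31/6):77/24,L:67/8):67/120,((H:7/2,W:7/2):5/4,K:19/4):251/60)
total length: 5059/120

5059/120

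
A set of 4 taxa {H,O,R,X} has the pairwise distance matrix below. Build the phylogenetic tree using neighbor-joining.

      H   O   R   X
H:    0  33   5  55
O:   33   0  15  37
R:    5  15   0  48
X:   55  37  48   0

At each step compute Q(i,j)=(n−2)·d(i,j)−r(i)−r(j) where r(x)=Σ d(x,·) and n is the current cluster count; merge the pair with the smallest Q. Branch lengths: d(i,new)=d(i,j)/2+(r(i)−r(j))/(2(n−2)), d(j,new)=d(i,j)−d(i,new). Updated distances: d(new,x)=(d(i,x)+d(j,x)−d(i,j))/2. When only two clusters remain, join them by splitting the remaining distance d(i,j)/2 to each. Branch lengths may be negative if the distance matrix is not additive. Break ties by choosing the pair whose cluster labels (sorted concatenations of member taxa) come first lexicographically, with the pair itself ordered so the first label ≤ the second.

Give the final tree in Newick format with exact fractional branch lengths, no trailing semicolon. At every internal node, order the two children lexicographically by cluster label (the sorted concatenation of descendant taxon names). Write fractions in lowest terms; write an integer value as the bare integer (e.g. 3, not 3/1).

1. join H+R (d=5, Q=-151) ⇒ HR; edges |H|=35/4, |R|=-15/4
  updated: d(HR,O)=43/2, d(HR,X)=49
2. join HR+O (d=43/2, Q=-215/2) ⇒ HOR; edges |HR|=67/4, |O|=19/4
  updated: d(HOR,X)=129/4
3. join HOR+X (d=129/4) ⇒ HORX; edges |HOR|=129/8, |X|=129/8
final tree: (((H:35/4,R:-15/4):67/4,O:19/4):129/8,X:129/8)
total length: 235/4

(((H:35/4,R:-15/4):67/4,O:19/4):129/8,X:129/8)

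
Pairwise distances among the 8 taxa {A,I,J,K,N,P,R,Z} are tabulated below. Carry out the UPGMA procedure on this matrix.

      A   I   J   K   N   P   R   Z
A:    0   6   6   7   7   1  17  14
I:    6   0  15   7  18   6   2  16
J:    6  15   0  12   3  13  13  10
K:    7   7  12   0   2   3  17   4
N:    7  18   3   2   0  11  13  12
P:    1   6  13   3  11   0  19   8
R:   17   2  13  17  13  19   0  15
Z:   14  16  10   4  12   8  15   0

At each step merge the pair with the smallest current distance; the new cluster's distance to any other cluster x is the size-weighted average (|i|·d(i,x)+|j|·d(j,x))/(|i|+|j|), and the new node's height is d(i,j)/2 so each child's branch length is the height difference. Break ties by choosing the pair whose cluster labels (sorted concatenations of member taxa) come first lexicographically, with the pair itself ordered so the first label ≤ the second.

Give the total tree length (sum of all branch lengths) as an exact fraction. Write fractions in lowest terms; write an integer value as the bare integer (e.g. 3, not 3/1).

571/20

1. join A+P (d=1) ⇒ AP; edges |A|=1/2, |P|=1/2
  updated: d(AP,I)=6, d(AP,J)=19/2, d(AP,K)=5, d(AP,N)=9, d(AP,R)=18, d(AP,Z)=11
2. join I+R (d=2) ⇒ IR; edges |I|=1, |R|=1
  updated: d(AP,IR)=12, d(IR,J)=14, d(IR,K)=12, d(IR,N)=31/2, d(IR,Z)=31/2
3. join K+N (d=2) ⇒ KN; edges |K|=1, |N|=1
  updated: d(AP,KN)=7, d(IR,KN)=55/4, d(J,KN)=15/2, d(KN,Z)=8
4. join AP+KN (d=7) ⇒ AKNP; edges |AP|=3, |KN|=5/2
  updated: d(AKNP,IR)=103/8, d(AKNP,J)=17/2, d(AKNP,Z)=19/2
5. join AKNP+J (d=17/2) ⇒ AJKNP; edges |AKNP|=3/4, |J|=17/4
  updated: d(AJKNP,IR)=131/10, d(AJKNP,Z)=48/5
6. join AJKNP+Z (d=48/5) ⇒ AJKNPZ; edges |AJKNP|=11/20, |Z|=24/5
  updated: d(AJKNPZ,IR)=27/2
7. join AJKNPZ+IR (d=27/2) ⇒ AIJKNPRZ; edges |AJKNPZ|=39/20, |IR|=23/4
final tree: (((((A:1/2,P:1/2):3,(K:1,N:1):5/2):3/4,J:17/4):11/20,Z:24/5):39/20,(I:1,R:1):23/4)
total length: 571/20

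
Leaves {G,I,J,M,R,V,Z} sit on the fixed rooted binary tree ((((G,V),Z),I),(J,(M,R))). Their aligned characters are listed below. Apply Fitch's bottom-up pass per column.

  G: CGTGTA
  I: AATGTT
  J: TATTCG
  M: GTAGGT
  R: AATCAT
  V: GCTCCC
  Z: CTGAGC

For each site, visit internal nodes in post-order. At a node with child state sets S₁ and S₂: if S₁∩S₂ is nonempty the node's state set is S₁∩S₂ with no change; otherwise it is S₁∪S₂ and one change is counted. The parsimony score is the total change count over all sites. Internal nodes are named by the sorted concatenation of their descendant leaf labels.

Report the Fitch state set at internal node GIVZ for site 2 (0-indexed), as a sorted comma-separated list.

T

GV@0: {C} ∪ {G} = {C,G} (union, +1)
GVZ@0: {C,G} ∩ {C} = {C} (intersection, +0)
GIVZ@0: {C} ∪ {A} = {A,C} (union, +1)
MR@0: {G} ∪ {A} = {A,G} (union, +1)
JMR@0: {T} ∪ {A,G} = {A,G,T} (union, +1)
GIJMRVZ@0: {A,C} ∩ {A,G,T} = {A} (intersection, +0)
GV@1: {G} ∪ {C} = {C,G} (union, +1)
GVZ@1: {C,G} ∪ {T} = {C,G,T} (union, +1)
GIVZ@1: {C,G,T} ∪ {A} = {A,C,G,T} (union, +1)
MR@1: {T} ∪ {A} = {A,T} (union, +1)
JMR@1: {A} ∩ {A,T} = {A} (intersection, +0)
GIJMRVZ@1: {A,C,G,T} ∩ {A} = {A} (intersection, +0)
GV@2: {T} ∩ {T} = {T} (intersection, +0)
GVZ@2: {T} ∪ {G} = {G,T} (union, +1)
GIVZ@2: {G,T} ∩ {T} = {T} (intersection, +0)
MR@2: {A} ∪ {T} = {A,T} (union, +1)
JMR@2: {T} ∩ {A,T} = {T} (intersection, +0)
GIJMRVZ@2: {T} ∩ {T} = {T} (intersection, +0)
GV@3: {G} ∪ {C} = {C,G} (union, +1)
GVZ@3: {C,G} ∪ {A} = {A,C,G} (union, +1)
GIVZ@3: {A,C,G} ∩ {G} = {G} (intersection, +0)
MR@3: {G} ∪ {C} = {C,G} (union, +1)
JMR@3: {T} ∪ {C,G} = {C,G,T} (union, +1)
GIJMRVZ@3: {G} ∩ {C,G,T} = {G} (intersection, +0)
GV@4: {T} ∪ {C} = {C,T} (union, +1)
GVZ@4: {C,T} ∪ {G} = {C,G,T} (union, +1)
GIVZ@4: {C,G,T} ∩ {T} = {T} (intersection, +0)
MR@4: {G} ∪ {A} = {A,G} (union, +1)
JMR@4: {C} ∪ {A,G} = {A,C,G} (union, +1)
GIJMRVZ@4: {T} ∪ {A,C,G} = {A,C,G,T} (union, +1)
GV@5: {A} ∪ {C} = {A,C} (union, +1)
GVZ@5: {A,C} ∩ {C} = {C} (intersection, +0)
GIVZ@5: {C} ∪ {T} = {C,T} (union, +1)
MR@5: {T} ∩ {T} = {T} (intersection, +0)
JMR@5: {G} ∪ {T} = {G,T} (union, +1)
GIJMRVZ@5: {C,T} ∩ {G,T} = {T} (intersection, +0)
per-site changes: [4, 4, 2, 4, 5, 3]; total = 22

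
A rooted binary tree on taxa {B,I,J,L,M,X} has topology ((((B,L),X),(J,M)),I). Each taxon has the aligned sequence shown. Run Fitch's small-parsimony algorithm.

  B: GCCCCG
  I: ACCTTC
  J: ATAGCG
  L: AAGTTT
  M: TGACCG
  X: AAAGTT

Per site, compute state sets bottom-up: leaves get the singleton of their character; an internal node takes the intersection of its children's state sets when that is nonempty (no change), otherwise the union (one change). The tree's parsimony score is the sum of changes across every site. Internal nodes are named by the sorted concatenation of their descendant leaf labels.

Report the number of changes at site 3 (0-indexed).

4

site 0, node BL: B={G} ∪ L={A} → {A,G} (+1)
site 0, node BLX: BL={A,G} ∩ X={A} → {A} (+0)
site 0, node JM: J={A} ∪ M={T} → {A,T} (+1)
site 0, node BJLMX: BLX={A} ∩ JM={A,T} → {A} (+0)
site 0, node BIJLMX: BJLMX={A} ∩ I={A} → {A} (+0)
site 1, node BL: B={C} ∪ L={A} → {A,C} (+1)
site 1, node BLX: BL={A,C} ∩ X={A} → {A} (+0)
site 1, node JM: J={T} ∪ M={G} → {G,T} (+1)
site 1, node BJLMX: BLX={A} ∪ JM={G,T} → {A,G,T} (+1)
site 1, node BIJLMX: BJLMX={A,G,T} ∪ I={C} → {A,C,G,T} (+1)
site 2, node BL: B={C} ∪ L={G} → {C,G} (+1)
site 2, node BLX: BL={C,G} ∪ X={A} → {A,C,G} (+1)
site 2, node JM: J={A} ∩ M={A} → {A} (+0)
site 2, node BJLMX: BLX={A,C,G} ∩ JM={A} → {A} (+0)
site 2, node BIJLMX: BJLMX={A} ∪ I={C} → {A,C} (+1)
site 3, node BL: B={C} ∪ L={T} → {C,T} (+1)
site 3, node BLX: BL={C,T} ∪ X={G} → {C,G,T} (+1)
site 3, node JM: J={G} ∪ M={C} → {C,G} (+1)
site 3, node BJLMX: BLX={C,G,T} ∩ JM={C,G} → {C,G} (+0)
site 3, node BIJLMX: BJLMX={C,G} ∪ I={T} → {C,G,T} (+1)
site 4, node BL: B={C} ∪ L={T} → {C,T} (+1)
site 4, node BLX: BL={C,T} ∩ X={T} → {T} (+0)
site 4, node JM: J={C} ∩ M={C} → {C} (+0)
site 4, node BJLMX: BLX={T} ∪ JM={C} → {C,T} (+1)
site 4, node BIJLMX: BJLMX={C,T} ∩ I={T} → {T} (+0)
site 5, node BL: B={G} ∪ L={T} → {G,T} (+1)
site 5, node BLX: BL={G,T} ∩ X={T} → {T} (+0)
site 5, node JM: J={G} ∩ M={G} → {G} (+0)
site 5, node BJLMX: BLX={T} ∪ JM={G} → {G,T} (+1)
site 5, node BIJLMX: BJLMX={G,T} ∪ I={C} → {C,G,T} (+1)
per-site changes: [2, 4, 3, 4, 2, 3]; total = 18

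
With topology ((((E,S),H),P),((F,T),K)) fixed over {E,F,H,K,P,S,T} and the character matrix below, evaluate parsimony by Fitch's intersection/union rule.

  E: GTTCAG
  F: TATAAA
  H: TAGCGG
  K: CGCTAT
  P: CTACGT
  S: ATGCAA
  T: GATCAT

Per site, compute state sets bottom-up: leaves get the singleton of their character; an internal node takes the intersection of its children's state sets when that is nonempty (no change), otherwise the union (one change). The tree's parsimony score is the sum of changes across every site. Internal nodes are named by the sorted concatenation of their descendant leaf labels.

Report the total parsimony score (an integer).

19

site 0, node ES: E={G} ∪ S={A} → {A,G} (+1)
site 0, node EHS: ES={A,G} ∪ H={T} → {A,G,T} (+1)
site 0, node EHPS: EHS={A,G,T} ∪ P={C} → {A,C,G,T} (+1)
site 0, node FT: F={T} ∪ T={G} → {G,T} (+1)
site 0, node FKT: FT={G,T} ∪ K={C} → {C,G,T} (+1)
site 0, node EFHKPST: EHPS={A,C,G,T} ∩ FKT={C,G,T} → {C,G,T} (+0)
site 1, node ES: E={T} ∩ S={T} → {T} (+0)
site 1, node EHS: ES={T} ∪ H={A} → {A,T} (+1)
site 1, node EHPS: EHS={A,T} ∩ P={T} → {T} (+0)
site 1, node FT: F={A} ∩ T={A} → {A} (+0)
site 1, node FKT: FT={A} ∪ K={G} → {A,G} (+1)
site 1, node EFHKPST: EHPS={T} ∪ FKT={A,G} → {A,G,T} (+1)
site 2, node ES: E={T} ∪ S={G} → {G,T} (+1)
site 2, node EHS: ES={G,T} ∩ H={G} → {G} (+0)
site 2, node EHPS: EHS={G} ∪ P={A} → {A,G} (+1)
site 2, node FT: F={T} ∩ T={T} → {T} (+0)
site 2, node FKT: FT={T} ∪ K={C} → {C,T} (+1)
site 2, node EFHKPST: EHPS={A,G} ∪ FKT={C,T} → {A,C,G,T} (+1)
site 3, node ES: E={C} ∩ S={C} → {C} (+0)
site 3, node EHS: ES={C} ∩ H={C} → {C} (+0)
site 3, node EHPS: EHS={C} ∩ P={C} → {C} (+0)
site 3, node FT: F={A} ∪ T={C} → {A,C} (+1)
site 3, node FKT: FT={A,C} ∪ K={T} → {A,C,T} (+1)
site 3, node EFHKPST: EHPS={C} ∩ FKT={A,C,T} → {C} (+0)
site 4, node ES: E={A} ∩ S={A} → {A} (+0)
site 4, node EHS: ES={A} ∪ H={G} → {A,G} (+1)
site 4, node EHPS: EHS={A,G} ∩ P={G} → {G} (+0)
site 4, node FT: F={A} ∩ T={A} → {A} (+0)
site 4, node FKT: FT={A} ∩ K={A} → {A} (+0)
site 4, node EFHKPST: EHPS={G} ∪ FKT={A} → {A,G} (+1)
site 5, node ES: E={G} ∪ S={A} → {A,G} (+1)
site 5, node EHS: ES={A,G} ∩ H={G} → {G} (+0)
site 5, node EHPS: EHS={G} ∪ P={T} → {G,T} (+1)
site 5, node FT: F={A} ∪ T={T} → {A,T} (+1)
site 5, node FKT: FT={A,T} ∩ K={T} → {T} (+0)
site 5, node EFHKPST: EHPS={G,T} ∩ FKT={T} → {T} (+0)
per-site changes: [5, 3, 4, 2, 2, 3]; total = 19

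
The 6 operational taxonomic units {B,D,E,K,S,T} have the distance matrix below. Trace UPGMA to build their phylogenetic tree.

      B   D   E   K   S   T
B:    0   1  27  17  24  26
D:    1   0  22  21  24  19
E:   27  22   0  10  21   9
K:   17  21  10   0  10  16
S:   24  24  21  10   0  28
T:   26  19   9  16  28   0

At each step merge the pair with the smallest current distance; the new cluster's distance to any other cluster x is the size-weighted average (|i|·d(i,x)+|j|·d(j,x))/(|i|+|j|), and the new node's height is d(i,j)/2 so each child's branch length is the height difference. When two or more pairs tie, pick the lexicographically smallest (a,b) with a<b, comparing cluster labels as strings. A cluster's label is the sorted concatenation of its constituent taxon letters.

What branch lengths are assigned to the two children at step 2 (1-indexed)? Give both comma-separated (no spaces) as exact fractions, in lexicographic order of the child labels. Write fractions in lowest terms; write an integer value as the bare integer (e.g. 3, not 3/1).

9/2,9/2

step 1: merge (B,D) at d=1; branch lengths B→1/2, D→1/2; new cluster BD
  updated: d(BD,E)=49/2, d(BD,K)=19, d(BD,S)=24, d(BD,T)=45/2
step 2: merge (E,T) at d=9; branch lengths E→9/2, T→9/2; new cluster ET
  updated: d(BD,ET)=47/2, d(ET,K)=13, d(ET,S)=49/2
step 3: merge (K,S) at d=10; branch lengths K→5, S→5; new cluster KS
  updated: d(BD,KS)=43/2, d(ET,KS)=75/4
step 4: merge (ET,KS) at d=75/4; branch lengths ET→39/8, KS→35/8; new cluster EKST
  updated: d(BD,EKST)=45/2
step 5: merge (BD,EKST) at d=45/2; branch lengths BD→43/4, EKST→15/8; new cluster BDEKST
final tree: ((B:1/2,D:1/2):43/4,((E:9/2,T:9/2):39/8,(K:5,S:5):35/8):15/8)
total length: 335/8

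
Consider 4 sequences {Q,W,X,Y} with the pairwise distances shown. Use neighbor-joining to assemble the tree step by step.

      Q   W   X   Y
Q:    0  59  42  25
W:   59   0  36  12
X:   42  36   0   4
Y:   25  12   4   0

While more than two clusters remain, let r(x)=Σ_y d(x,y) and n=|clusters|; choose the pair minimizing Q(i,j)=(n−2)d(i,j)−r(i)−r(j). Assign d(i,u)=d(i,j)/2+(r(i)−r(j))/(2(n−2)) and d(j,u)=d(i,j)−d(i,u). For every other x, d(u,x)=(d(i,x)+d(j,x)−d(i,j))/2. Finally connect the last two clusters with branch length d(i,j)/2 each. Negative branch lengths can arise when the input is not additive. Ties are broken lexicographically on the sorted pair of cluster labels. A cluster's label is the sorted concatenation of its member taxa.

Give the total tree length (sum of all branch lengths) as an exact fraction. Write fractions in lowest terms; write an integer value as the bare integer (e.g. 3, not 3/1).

58

1. join Q+X (d=42, Q=-124) ⇒ QX; edges |Q|=32, |X|=10
  updated: d(QX,W)=53/2, d(QX,Y)=-13/2
2. join QX+W (d=53/2, Q=-32) ⇒ QWX; edges |QX|=4, |W|=45/2
  updated: d(QWX,Y)=-21/2
3. join QWX+Y (d=-21/2) ⇒ QWXY; edges |QWX|=-21/4, |Y|=-21/4
final tree: (((Q:32,X:10):4,W:45/2):-21/4,Y:-21/4)
total length: 58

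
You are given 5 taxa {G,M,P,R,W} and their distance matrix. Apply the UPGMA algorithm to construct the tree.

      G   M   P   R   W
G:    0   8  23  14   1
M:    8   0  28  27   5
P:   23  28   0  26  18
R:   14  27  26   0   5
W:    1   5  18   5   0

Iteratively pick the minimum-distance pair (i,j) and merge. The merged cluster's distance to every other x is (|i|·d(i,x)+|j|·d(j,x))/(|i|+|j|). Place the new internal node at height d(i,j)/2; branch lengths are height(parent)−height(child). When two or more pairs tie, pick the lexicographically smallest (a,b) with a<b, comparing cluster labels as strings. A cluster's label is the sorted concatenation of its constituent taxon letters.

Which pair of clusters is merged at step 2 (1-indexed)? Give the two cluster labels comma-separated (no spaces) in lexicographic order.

GW,M

1. join G+W (d=1) ⇒ GW; edges |G|=1/2, |W|=1/2
  updated: d(GW,M)=13/2, d(GW,P)=41/2, d(GW,R)=19/2
2. join GW+M (d=13/2) ⇒ GMW; edges |GW|=11/4, |M|=13/4
  updated: d(GMW,P)=23, d(GMW,R)=46/3
3. join GMW+R (d=46/3) ⇒ GMRW; edges |GMW|=53/12, |R|=23/3
  updated: d(GMRW,P)=95/4
4. join GMRW+P (d=95/4) ⇒ GMPRW; edges |GMRW|=101/24, |P|=95/8
final tree: ((((G:1/2,W:1/2):11/4,M:13/4):53/12,R:23/3):101/24,P:95/8)
total length: 211/6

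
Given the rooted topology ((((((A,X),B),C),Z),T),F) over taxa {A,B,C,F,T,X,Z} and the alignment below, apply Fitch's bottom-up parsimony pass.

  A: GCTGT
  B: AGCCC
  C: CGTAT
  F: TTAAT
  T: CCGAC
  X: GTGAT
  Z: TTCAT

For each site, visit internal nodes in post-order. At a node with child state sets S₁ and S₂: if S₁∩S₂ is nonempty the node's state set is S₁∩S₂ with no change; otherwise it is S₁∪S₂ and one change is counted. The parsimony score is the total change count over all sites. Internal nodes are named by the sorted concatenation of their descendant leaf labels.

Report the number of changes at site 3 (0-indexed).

site 0, node AX: A={G} ∩ X={G} → {G} (+0)
site 0, node ABX: AX={G} ∪ B={A} → {A,G} (+1)
site 0, node ABCX: ABX={A,G} ∪ C={C} → {A,C,G} (+1)
site 0, node ABCXZ: ABCX={A,C,G} ∪ Z={T} → {A,C,G,T} (+1)
site 0, node ABCTXZ: ABCXZ={A,C,G,T} ∩ T={C} → {C} (+0)
site 0, node ABCFTXZ: ABCTXZ={C} ∪ F={T} → {C,T} (+1)
site 1, node AX: A={C} ∪ X={T} → {C,T} (+1)
site 1, node ABX: AX={C,T} ∪ B={G} → {C,G,T} (+1)
site 1, node ABCX: ABX={C,G,T} ∩ C={G} → {G} (+0)
site 1, node ABCXZ: ABCX={G} ∪ Z={T} → {G,T} (+1)
site 1, node ABCTXZ: ABCXZ={G,T} ∪ T={C} → {C,G,T} (+1)
site 1, node ABCFTXZ: ABCTXZ={C,G,T} ∩ F={T} → {T} (+0)
site 2, node AX: A={T} ∪ X={G} → {G,T} (+1)
site 2, node ABX: AX={G,T} ∪ B={C} → {C,G,T} (+1)
site 2, node ABCX: ABX={C,G,T} ∩ C={T} → {T} (+0)
site 2, node ABCXZ: ABCX={T} ∪ Z={C} → {C,T} (+1)
site 2, node ABCTXZ: ABCXZ={C,T} ∪ T={G} → {C,G,T} (+1)
site 2, node ABCFTXZ: ABCTXZ={C,G,T} ∪ F={A} → {A,C,G,T} (+1)
site 3, node AX: A={G} ∪ X={A} → {A,G} (+1)
site 3, node ABX: AX={A,G} ∪ B={C} → {A,C,G} (+1)
site 3, node ABCX: ABX={A,C,G} ∩ C={A} → {A} (+0)
site 3, node ABCXZ: ABCX={A} ∩ Z={A} → {A} (+0)
site 3, node ABCTXZ: ABCXZ={A} ∩ T={A} → {A} (+0)
site 3, node ABCFTXZ: ABCTXZ={A} ∩ F={A} → {A} (+0)
site 4, node AX: A={T} ∩ X={T} → {T} (+0)
site 4, node ABX: AX={T} ∪ B={C} → {C,T} (+1)
site 4, node ABCX: ABX={C,T} ∩ C={T} → {T} (+0)
site 4, node ABCXZ: ABCX={T} ∩ Z={T} → {T} (+0)
site 4, node ABCTXZ: ABCXZ={T} ∪ T={C} → {C,T} (+1)
site 4, node ABCFTXZ: ABCTXZ={C,T} ∩ F={T} → {T} (+0)
per-site changes: [4, 4, 5, 2, 2]; total = 17

2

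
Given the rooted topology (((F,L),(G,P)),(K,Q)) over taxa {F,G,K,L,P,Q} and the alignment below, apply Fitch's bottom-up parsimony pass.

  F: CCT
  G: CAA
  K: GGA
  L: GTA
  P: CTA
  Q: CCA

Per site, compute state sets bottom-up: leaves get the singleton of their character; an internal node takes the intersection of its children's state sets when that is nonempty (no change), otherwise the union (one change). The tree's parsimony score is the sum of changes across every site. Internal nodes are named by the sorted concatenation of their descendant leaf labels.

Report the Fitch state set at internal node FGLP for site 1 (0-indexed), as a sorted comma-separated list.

site 0, node FL: F={C} ∪ L={G} → {C,G} (+1)
site 0, node GP: G={C} ∩ P={C} → {C} (+0)
site 0, node FGLP: FL={C,G} ∩ GP={C} → {C} (+0)
site 0, node KQ: K={G} ∪ Q={C} → {C,G} (+1)
site 0, node FGKLPQ: FGLP={C} ∩ KQ={C,G} → {C} (+0)
site 1, node FL: F={C} ∪ L={T} → {C,T} (+1)
site 1, node GP: G={A} ∪ P={T} → {A,T} (+1)
site 1, node FGLP: FL={C,T} ∩ GP={A,T} → {T} (+0)
site 1, node KQ: K={G} ∪ Q={C} → {C,G} (+1)
site 1, node FGKLPQ: FGLP={T} ∪ KQ={C,G} → {C,G,T} (+1)
site 2, node FL: F={T} ∪ L={A} → {A,T} (+1)
site 2, node GP: G={A} ∩ P={A} → {A} (+0)
site 2, node FGLP: FL={A,T} ∩ GP={A} → {A} (+0)
site 2, node KQ: K={A} ∩ Q={A} → {A} (+0)
site 2, node FGKLPQ: FGLP={A} ∩ KQ={A} → {A} (+0)
per-site changes: [2, 4, 1]; total = 7

T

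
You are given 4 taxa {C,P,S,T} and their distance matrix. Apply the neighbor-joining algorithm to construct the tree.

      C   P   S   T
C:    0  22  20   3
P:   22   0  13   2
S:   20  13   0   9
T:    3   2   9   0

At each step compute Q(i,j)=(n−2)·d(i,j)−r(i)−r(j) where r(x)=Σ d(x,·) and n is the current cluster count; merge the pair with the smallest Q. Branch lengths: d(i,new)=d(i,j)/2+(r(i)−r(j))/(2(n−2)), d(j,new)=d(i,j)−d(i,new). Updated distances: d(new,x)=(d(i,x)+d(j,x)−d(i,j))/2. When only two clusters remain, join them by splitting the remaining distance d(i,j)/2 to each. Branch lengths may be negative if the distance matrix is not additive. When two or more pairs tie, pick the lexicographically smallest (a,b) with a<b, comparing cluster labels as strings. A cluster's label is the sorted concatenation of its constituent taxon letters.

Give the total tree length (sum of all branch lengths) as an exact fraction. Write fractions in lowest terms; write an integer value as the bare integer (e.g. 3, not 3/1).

85/4

1. join C+T (d=3, Q=-53) ⇒ CT; edges |C|=37/4, |T|=-25/4
  updated: d(CT,P)=21/2, d(CT,S)=13
2. join CT+P (d=21/2, Q=-73/2) ⇒ CPT; edges |CT|=21/4, |P|=21/4
  updated: d(CPT,S)=31/4
3. join CPT+S (d=31/4) ⇒ CPST; edges |CPT|=31/8, |S|=31/8
final tree: (((C:37/4,T:-25/4):21/4,P:21/4):31/8,S:31/8)
total length: 85/4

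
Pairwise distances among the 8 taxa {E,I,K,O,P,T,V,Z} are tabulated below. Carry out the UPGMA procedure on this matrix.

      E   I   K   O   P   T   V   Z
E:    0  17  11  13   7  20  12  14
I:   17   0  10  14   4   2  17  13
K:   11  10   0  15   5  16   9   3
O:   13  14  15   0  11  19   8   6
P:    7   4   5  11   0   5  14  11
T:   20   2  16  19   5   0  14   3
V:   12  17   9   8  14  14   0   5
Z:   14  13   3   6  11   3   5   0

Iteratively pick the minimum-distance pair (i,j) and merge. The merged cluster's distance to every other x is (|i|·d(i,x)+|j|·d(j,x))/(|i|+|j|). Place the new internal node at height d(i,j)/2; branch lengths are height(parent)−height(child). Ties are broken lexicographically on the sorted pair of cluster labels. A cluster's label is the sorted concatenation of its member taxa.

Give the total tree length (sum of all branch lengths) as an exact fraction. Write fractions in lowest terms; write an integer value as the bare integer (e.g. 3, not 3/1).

5483/168

step 1: merge (I,T) at d=2; branch lengths I→1, T→1; new cluster IT
  updated: d(E,IT)=37/2, d(IT,K)=13, d(IT,O)=33/2, d(IT,P)=9/2, d(IT,V)=31/2, d(IT,Z)=8
step 2: merge (K,Z) at d=3; branch lengths K→3/2, Z→3/2; new cluster KZ
  updated: d(E,KZ)=25/2, d(IT,KZ)=21/2, d(KZ,O)=21/2, d(KZ,P)=8, d(KZ,V)=7
step 3: merge (IT,P) at d=9/2; branch lengths IT→5/4, P→9/4; new cluster IPT
  updated: d(E,IPT)=44/3, d(IPT,KZ)=29/3, d(IPT,O)=44/3, d(IPT,V)=15
step 4: merge (KZ,V) at d=7; branch lengths KZ→2, V→7/2; new cluster KVZ
  updated: d(E,KVZ)=37/3, d(IPT,KVZ)=103/9, d(KVZ,O)=29/3
step 5: merge (KVZ,O) at d=29/3; branch lengths KVZ→4/3, O→29/6; new cluster KOVZ
  updated: d(E,KOVZ)=25/2, d(IPT,KOVZ)=49/4
step 6: merge (IPT,KOVZ) at d=49/4; branch lengths IPT→31/8, KOVZ→31/24; new cluster IKOPTVZ
  updated: d(E,IKOPTVZ)=94/7
step 7: merge (E,IKOPTVZ) at d=94/7; branch lengths E→47/7, IKOPTVZ→33/56; new cluster EIKOPTVZ
final tree: (E:47/7,(((I:1,T:1):5/4,P:9/4):31/8,(((K:3/2,Z:3/2):2,V:7/2):4/3,O:29/6):31/24):33/56)
total length: 5483/168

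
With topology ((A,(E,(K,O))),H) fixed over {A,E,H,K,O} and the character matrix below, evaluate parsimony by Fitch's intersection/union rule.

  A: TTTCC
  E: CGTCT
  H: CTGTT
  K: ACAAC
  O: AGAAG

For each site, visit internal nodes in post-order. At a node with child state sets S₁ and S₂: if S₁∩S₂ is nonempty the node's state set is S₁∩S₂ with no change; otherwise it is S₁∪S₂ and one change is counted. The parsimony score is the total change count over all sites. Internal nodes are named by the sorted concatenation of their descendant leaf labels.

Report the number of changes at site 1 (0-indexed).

site 0, node KO: K={A} ∩ O={A} → {A} (+0)
site 0, node EKO: E={C} ∪ KO={A} → {A,C} (+1)
site 0, node AEKO: A={T} ∪ EKO={A,C} → {A,C,T} (+1)
site 0, node AEHKO: AEKO={A,C,T} ∩ H={C} → {C} (+0)
site 1, node KO: K={C} ∪ O={G} → {C,G} (+1)
site 1, node EKO: E={G} ∩ KO={C,G} → {G} (+0)
site 1, node AEKO: A={T} ∪ EKO={G} → {G,T} (+1)
site 1, node AEHKO: AEKO={G,T} ∩ H={T} → {T} (+0)
site 2, node KO: K={A} ∩ O={A} → {A} (+0)
site 2, node EKO: E={T} ∪ KO={A} → {A,T} (+1)
site 2, node AEKO: A={T} ∩ EKO={A,T} → {T} (+0)
site 2, node AEHKO: AEKO={T} ∪ H={G} → {G,T} (+1)
site 3, node KO: K={A} ∩ O={A} → {A} (+0)
site 3, node EKO: E={C} ∪ KO={A} → {A,C} (+1)
site 3, node AEKO: A={C} ∩ EKO={A,C} → {C} (+0)
site 3, node AEHKO: AEKO={C} ∪ H={T} → {C,T} (+1)
site 4, node KO: K={C} ∪ O={G} → {C,G} (+1)
site 4, node EKO: E={T} ∪ KO={C,G} → {C,G,T} (+1)
site 4, node AEKO: A={C} ∩ EKO={C,G,T} → {C} (+0)
site 4, node AEHKO: AEKO={C} ∪ H={T} → {C,T} (+1)
per-site changes: [2, 2, 2, 2, 3]; total = 11

2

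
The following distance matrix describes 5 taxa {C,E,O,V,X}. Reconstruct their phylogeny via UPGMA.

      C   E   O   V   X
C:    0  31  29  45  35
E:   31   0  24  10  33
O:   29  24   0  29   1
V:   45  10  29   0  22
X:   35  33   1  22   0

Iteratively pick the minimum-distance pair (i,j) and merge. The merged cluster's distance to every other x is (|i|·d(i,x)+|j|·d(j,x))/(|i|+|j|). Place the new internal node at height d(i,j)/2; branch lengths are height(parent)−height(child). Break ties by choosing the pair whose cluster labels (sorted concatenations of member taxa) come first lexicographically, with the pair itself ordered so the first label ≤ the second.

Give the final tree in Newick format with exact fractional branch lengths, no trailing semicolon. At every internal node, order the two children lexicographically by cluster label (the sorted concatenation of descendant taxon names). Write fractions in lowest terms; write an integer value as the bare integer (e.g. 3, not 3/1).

step 1: merge (O,X) at d=1; branch lengths O→1/2, X→1/2; new cluster OX
  updated: d(C,OX)=32, d(E,OX)=57/2, d(OX,V)=51/2
step 2: merge (E,V) at d=10; branch lengths E→5, V→5; new cluster EV
  updated: d(C,EV)=38, d(EV,OX)=27
step 3: merge (EV,OX) at d=27; branch lengths EV→17/2, OX→13; new cluster EOVX
  updated: d(C,EOVX)=35
step 4: merge (C,EOVX) at d=35; branch lengths C→35/2, EOVX→4; new cluster CEOVX
final tree: (C:35/2,((E:5,V:5):17/2,(O:1/2,X:1/2):13):4)
total length: 54

(C:35/2,((E:5,V:5):17/2,(O:1/2,X:1/2):13):4)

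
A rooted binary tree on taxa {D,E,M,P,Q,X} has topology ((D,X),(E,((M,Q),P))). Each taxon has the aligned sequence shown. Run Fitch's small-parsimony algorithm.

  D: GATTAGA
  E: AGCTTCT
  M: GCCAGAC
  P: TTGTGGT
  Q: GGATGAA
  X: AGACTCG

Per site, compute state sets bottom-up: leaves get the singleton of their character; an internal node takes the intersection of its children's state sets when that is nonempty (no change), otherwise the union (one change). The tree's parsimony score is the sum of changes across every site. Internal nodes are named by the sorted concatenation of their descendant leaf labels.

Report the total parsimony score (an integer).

[col 0] DX: children D:{G}, X:{A} ∪→ {A,G}; cost 1
[col 0] MQ: children M:{G}, Q:{G} ∩→ {G}; cost 0
[col 0] MPQ: children MQ:{G}, P:{T} ∪→ {G,T}; cost 1
[col 0] EMPQ: children E:{A}, MPQ:{G,T} ∪→ {A,G,T}; cost 1
[col 0] DEMPQX: children DX:{A,G}, EMPQ:{A,G,T} ∩→ {A,G}; cost 0
[col 1] DX: children D:{A}, X:{G} ∪→ {A,G}; cost 1
[col 1] MQ: children M:{C}, Q:{G} ∪→ {C,G}; cost 1
[col 1] MPQ: children MQ:{C,G}, P:{T} ∪→ {C,G,T}; cost 1
[col 1] EMPQ: children E:{G}, MPQ:{C,G,T} ∩→ {G}; cost 0
[col 1] DEMPQX: children DX:{A,G}, EMPQ:{G} ∩→ {G}; cost 0
[col 2] DX: children D:{T}, X:{A} ∪→ {A,T}; cost 1
[col 2] MQ: children M:{C}, Q:{A} ∪→ {A,C}; cost 1
[col 2] MPQ: children MQ:{A,C}, P:{G} ∪→ {A,C,G}; cost 1
[col 2] EMPQ: children E:{C}, MPQ:{A,C,G} ∩→ {C}; cost 0
[col 2] DEMPQX: children DX:{A,T}, EMPQ:{C} ∪→ {A,C,T}; cost 1
[col 3] DX: children D:{T}, X:{C} ∪→ {C,T}; cost 1
[col 3] MQ: children M:{A}, Q:{T} ∪→ {A,T}; cost 1
[col 3] MPQ: children MQ:{A,T}, P:{T} ∩→ {T}; cost 0
[col 3] EMPQ: children E:{T}, MPQ:{T} ∩→ {T}; cost 0
[col 3] DEMPQX: children DX:{C,T}, EMPQ:{T} ∩→ {T}; cost 0
[col 4] DX: children D:{A}, X:{T} ∪→ {A,T}; cost 1
[col 4] MQ: children M:{G}, Q:{G} ∩→ {G}; cost 0
[col 4] MPQ: children MQ:{G}, P:{G} ∩→ {G}; cost 0
[col 4] EMPQ: children E:{T}, MPQ:{G} ∪→ {G,T}; cost 1
[col 4] DEMPQX: children DX:{A,T}, EMPQ:{G,T} ∩→ {T}; cost 0
[col 5] DX: children D:{G}, X:{C} ∪→ {C,G}; cost 1
[col 5] MQ: children M:{A}, Q:{A} ∩→ {A}; cost 0
[col 5] MPQ: children MQ:{A}, P:{G} ∪→ {A,G}; cost 1
[col 5] EMPQ: children E:{C}, MPQ:{A,G} ∪→ {A,C,G}; cost 1
[col 5] DEMPQX: children DX:{C,G}, EMPQ:{A,C,G} ∩→ {C,G}; cost 0
[col 6] DX: children D:{A}, X:{G} ∪→ {A,G}; cost 1
[col 6] MQ: children M:{C}, Q:{A} ∪→ {A,C}; cost 1
[col 6] MPQ: children MQ:{A,C}, P:{T} ∪→ {A,C,T}; cost 1
[col 6] EMPQ: children E:{T}, MPQ:{A,C,T} ∩→ {T}; cost 0
[col 6] DEMPQX: children DX:{A,G}, EMPQ:{T} ∪→ {A,G,T}; cost 1
per-site changes: [3, 3, 4, 2, 2, 3, 4]; total = 21

21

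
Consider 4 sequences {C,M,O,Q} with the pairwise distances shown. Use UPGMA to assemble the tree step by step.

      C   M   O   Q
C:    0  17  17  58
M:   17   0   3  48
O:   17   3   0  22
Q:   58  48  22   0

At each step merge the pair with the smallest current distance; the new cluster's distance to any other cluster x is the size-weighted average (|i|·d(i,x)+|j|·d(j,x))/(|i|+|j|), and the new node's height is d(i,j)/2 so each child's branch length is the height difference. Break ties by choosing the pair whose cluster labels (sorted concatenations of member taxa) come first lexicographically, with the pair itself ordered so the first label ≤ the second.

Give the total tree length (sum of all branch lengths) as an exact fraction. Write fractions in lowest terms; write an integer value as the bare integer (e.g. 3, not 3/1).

158/3

iteration 1: select M,O (d=3); attach at lengths (3/2, 3/2); label the merged cluster MO
  updated: d(C,MO)=17, d(MO,Q)=35
iteration 2: select C,MO (d=17); attach at lengths (17/2, 7); label the merged cluster CMO
  updated: d(CMO,Q)=128/3
iteration 3: select CMO,Q (d=128/3); attach at lengths (77/6, 64/3); label the merged cluster CMOQ
final tree: ((C:17/2,(M:3/2,O:3/2):7):77/6,Q:64/3)
total length: 158/3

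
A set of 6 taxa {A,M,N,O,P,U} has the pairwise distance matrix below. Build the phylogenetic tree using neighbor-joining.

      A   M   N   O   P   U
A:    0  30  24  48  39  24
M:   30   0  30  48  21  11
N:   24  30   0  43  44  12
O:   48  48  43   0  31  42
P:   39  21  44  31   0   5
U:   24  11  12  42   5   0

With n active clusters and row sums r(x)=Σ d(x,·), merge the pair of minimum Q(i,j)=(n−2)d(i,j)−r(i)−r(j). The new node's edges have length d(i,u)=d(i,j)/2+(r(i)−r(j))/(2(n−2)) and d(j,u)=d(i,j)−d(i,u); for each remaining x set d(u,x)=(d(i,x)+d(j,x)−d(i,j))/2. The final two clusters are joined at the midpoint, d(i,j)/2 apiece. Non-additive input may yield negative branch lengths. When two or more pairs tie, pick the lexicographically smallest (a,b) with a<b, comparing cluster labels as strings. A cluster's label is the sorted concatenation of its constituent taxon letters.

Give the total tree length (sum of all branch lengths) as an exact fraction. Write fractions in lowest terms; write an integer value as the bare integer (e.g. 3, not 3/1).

iteration 1: select O,P (d=31, Q=-228); attach at lengths (49/2, 13/2); label the merged cluster OP
  updated: d(A,OP)=28, d(M,OP)=19, d(N,OP)=28, d(OP,U)=8
iteration 2: select A,N (d=24, Q=-128); attach at lengths (14, 10); label the merged cluster AN
  updated: d(AN,M)=18, d(AN,OP)=16, d(AN,U)=6
iteration 3: select AN,U (d=6, Q=-53); attach at lengths (27/4, -3/4); label the merged cluster ANU
  updated: d(ANU,M)=23/2, d(ANU,OP)=9
iteration 4: select ANU,M (d=23/2, Q=-79/2); attach at lengths (3/4, 43/4); label the merged cluster AMNU
  updated: d(AMNU,OP)=33/4
iteration 5: select AMNU,OP (d=33/4); attach at lengths (33/8, 33/8); label the merged cluster AMNOPU
final tree: ((((A:14,N:10):27/4,U:-3/4):3/4,M:43/4):33/8,(O:49/2,P:13/2):33/8)
total length: 323/4

323/4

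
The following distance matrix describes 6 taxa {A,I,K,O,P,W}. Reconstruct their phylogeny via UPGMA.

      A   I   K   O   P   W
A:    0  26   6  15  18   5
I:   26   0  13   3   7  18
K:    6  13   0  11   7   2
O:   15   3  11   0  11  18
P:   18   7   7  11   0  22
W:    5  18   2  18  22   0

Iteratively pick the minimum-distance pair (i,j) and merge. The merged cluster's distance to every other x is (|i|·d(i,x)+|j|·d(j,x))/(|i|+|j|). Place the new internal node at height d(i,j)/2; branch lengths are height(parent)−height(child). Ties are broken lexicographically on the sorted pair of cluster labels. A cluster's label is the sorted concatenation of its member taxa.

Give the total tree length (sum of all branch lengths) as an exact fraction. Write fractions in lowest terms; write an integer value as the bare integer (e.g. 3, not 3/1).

1. join K+W (d=2) ⇒ KW; edges |K|=1, |W|=1
  updated: d(A,KW)=11/2, d(I,KW)=31/2, d(KW,O)=29/2, d(KW,P)=29/2
2. join I+O (d=3) ⇒ IO; edges |I|=3/2, |O|=3/2
  updated: d(A,IO)=41/2, d(IO,KW)=15, d(IO,P)=9
3. join A+KW (d=11/2) ⇒ AKW; edges |A|=11/4, |KW|=7/4
  updated: d(AKW,IO)=101/6, d(AKW,P)=47/3
4. join IO+P (d=9) ⇒ IOP; edges |IO|=3, |P|=9/2
  updated: d(AKW,IOP)=148/9
5. join AKW+IOP (d=148/9) ⇒ AIKOPW; edges |AKW|=197/36, |IOP|=67/18
final tree: ((A:11/4,(K:1,W:1):7/4):197/36,((I:3/2,O:3/2):3,P:9/2):67/18)
total length: 943/36

943/36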